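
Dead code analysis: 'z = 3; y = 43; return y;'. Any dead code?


z is assigned but never read
Dead: 'z = 3'


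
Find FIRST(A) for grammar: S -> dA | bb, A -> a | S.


Per alternative of A: FIRST(a) = {a}; FIRST(S) = {b, d}
FIRST(A) = {a, b, d}


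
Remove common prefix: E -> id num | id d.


Common prefix: 'id'
Factored: E -> id E', E' -> num | d


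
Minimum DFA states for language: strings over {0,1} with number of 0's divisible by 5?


Track (count of 0) mod 5: states 0..4, accept at 0
Minimal DFA: 5 states


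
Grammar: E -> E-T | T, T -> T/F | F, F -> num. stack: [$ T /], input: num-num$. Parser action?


no handle; shift 'num'
Action: shift


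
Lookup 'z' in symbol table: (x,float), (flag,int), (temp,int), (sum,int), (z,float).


Lookup 'z' → type float


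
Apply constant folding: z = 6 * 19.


6 * 19 = 114 at compile time
Optimized: z = 114


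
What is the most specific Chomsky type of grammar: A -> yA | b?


Right-linear: every RHS is a terminal or a terminal followed by one nonterminal
Classification: Type 3 (Regular)


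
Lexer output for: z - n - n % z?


Scan left to right, longest-match per lexeme
Tokens: ID(z), OP(-), ID(n), OP(-), ID(n), OP(%), ID(z)


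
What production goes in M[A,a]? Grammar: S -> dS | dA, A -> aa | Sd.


For [A, a]: 'a' ∈ FIRST(aa)
Entry: A -> aa


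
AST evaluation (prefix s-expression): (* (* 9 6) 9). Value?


Evaluate inner: (* 9 6) = 54
Evaluate root: (* 54 9) = 486
Result: 486


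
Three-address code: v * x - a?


Break into single-operator statements:
t1 = v * x
t2 = t1 - a


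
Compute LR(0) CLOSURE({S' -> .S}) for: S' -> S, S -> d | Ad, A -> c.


Start: S' -> .S
For each item with dot before a nonterminal B, add B -> .γ for every B-production
Closure: [S' -> .S, S -> .d, S -> .Ad, A -> .c]


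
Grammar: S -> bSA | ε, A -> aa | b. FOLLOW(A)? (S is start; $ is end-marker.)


$ ∈ FOLLOW(S). For each A -> αBβ: add FIRST(β)\{ε} to FOLLOW(B); if β nullable, add FOLLOW(A).
FOLLOW(A) = {$, a, b}


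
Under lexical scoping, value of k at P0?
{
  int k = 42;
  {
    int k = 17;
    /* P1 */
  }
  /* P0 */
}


k declared in the same block as P0
k = 42


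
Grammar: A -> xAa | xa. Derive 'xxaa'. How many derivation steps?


Derivation: A => xAa => xxaa
Steps: 2


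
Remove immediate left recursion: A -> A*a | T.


Left-recursive alternatives: A*a; non-recursive: T
Introduce A': A -> TA', A' -> *aA' | ε


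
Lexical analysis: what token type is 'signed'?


Pattern: reserved word
Type: KEYWORD


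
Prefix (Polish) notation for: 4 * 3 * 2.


left-to-right (same/higher precedence on left): tree is (* (* 4 3) 2)
Prefix: * * 4 3 2


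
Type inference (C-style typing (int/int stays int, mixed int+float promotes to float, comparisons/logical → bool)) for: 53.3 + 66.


Operand types: float + int
Rule: mixed int/float promotes to float; int/int stays int
Result type: float


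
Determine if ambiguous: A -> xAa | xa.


balanced x^n…a^n: each string has a unique parse
Unambiguous


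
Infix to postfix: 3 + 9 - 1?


Left to right (same or higher precedence on left)
Postfix: 3 9 + 1 -


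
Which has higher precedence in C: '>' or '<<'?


'<<' is shift (level 8); '>' is relational (level 7)
Higher level binds tighter
'<<' has higher precedence than '>'


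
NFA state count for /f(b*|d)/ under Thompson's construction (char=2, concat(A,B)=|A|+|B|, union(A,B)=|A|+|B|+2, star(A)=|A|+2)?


Syntax tree has 3 char leaf(s), 1 union(s), 1 star(s)
chars contribute 3×2 = 6; each union adds +2; each star adds +2
Total: 6 + 2 + 2 = 10 states


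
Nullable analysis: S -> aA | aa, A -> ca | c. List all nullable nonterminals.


A nonterminal is nullable iff some alternative derives ε (directly, or every symbol in it is nullable)
Nullable: {}


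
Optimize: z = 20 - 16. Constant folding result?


20 - 16 = 4 at compile time
Optimized: z = 4


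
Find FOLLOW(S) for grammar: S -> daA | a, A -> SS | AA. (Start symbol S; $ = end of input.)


$ ∈ FOLLOW(S). For each A -> αBβ: add FIRST(β)\{ε} to FOLLOW(B); if β nullable, add FOLLOW(A).
FOLLOW(S) = {$, a, d}


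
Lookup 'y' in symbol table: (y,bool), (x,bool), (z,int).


Lookup 'y' → type bool


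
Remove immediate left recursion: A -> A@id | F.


Left-recursive alternatives: A@id; non-recursive: F
Introduce A': A -> FA', A' -> @idA' | ε


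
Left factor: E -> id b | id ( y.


Common prefix: 'id'
Factored: E -> id E', E' -> b | ( y


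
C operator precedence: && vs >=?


'>=' is relational (level 7); '&&' is logical AND (level 2)
Higher level binds tighter
'>=' has higher precedence than '&&'


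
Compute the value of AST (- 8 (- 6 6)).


Evaluate inner: (- 6 6) = 0
Evaluate root: (- 8 0) = 8
Result: 8


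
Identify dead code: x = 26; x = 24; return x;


first assignment to x is overwritten before any read
Dead: 'x = 26'


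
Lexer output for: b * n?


Scan left to right, longest-match per lexeme
Tokens: ID(b), OP(*), ID(n)


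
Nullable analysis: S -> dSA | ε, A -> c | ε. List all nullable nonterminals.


A nonterminal is nullable iff some alternative derives ε (directly, or every symbol in it is nullable)
Nullable: {A, S}


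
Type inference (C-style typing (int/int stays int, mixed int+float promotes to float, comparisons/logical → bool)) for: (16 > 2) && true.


Operand types: bool && bool
Rule: logical operators take bool operands and yield bool
Result type: bool


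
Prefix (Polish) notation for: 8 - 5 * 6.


'*' binds tighter: tree is (- 8 (* 5 6))
Prefix: - 8 * 5 6


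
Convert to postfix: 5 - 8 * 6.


* has higher precedence, evaluate 8*6 first
Postfix: 5 8 6 * -


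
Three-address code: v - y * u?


Break into single-operator statements:
t1 = y * u
t2 = v - t1


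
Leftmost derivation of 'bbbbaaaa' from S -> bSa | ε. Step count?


Derivation: S => bSa => bbSaa => bbbSaaa => bbbbSaaaa => bbbbaaaa
Steps: 5


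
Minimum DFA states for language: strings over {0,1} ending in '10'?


Track the longest suffix of input matching a prefix of '10': 3 classes (prefixes of length 0..2)
Minimal DFA: 3 states


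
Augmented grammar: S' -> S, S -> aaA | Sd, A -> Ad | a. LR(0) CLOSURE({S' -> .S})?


Start: S' -> .S
For each item with dot before a nonterminal B, add B -> .γ for every B-production
Closure: [S' -> .S, S -> .aaA, S -> .Sd]


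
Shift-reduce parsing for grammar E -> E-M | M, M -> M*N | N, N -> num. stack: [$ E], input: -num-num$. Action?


shift '-' to continue E -> E-M
Action: shift


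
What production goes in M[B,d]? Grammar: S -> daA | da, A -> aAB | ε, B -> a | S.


For [B, d]: 'd' ∈ FIRST(S)
Entry: B -> S


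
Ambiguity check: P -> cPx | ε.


balanced c^n…x^n: each string has a unique parse
Unambiguous


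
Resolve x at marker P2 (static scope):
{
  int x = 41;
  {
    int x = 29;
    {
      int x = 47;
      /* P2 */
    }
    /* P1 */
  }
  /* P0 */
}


x declared in the same block as P2
x = 47


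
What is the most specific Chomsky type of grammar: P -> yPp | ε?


Single nonterminal LHS, but y^n p^n is not regular
Classification: Type 2 (Context-Free)


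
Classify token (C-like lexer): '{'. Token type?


Pattern: delimiter/punctuation
Type: PUNCTUATION


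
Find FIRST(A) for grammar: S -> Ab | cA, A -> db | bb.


Per alternative of A: FIRST(db) = {d}; FIRST(bb) = {b}
FIRST(A) = {b, d}


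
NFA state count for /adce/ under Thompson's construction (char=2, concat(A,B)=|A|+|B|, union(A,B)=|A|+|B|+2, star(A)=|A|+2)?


Syntax tree has 4 char leaf(s), 0 union(s), 0 star(s)
chars contribute 4×2 = 8; each union adds +2; each star adds +2
Total: 8 + 0 + 0 = 8 states


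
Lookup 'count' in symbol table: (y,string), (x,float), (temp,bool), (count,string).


Lookup 'count' → type string


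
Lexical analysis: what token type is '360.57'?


Pattern: digits with a decimal point
Type: FLOAT_LITERAL


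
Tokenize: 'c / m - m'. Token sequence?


Scan left to right, longest-match per lexeme
Tokens: ID(c), OP(/), ID(m), OP(-), ID(m)


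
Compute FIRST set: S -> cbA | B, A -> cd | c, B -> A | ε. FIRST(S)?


Per alternative of S: FIRST(cbA) = {c}; FIRST(B) = {c, ε}
FIRST(S) = {c, ε}


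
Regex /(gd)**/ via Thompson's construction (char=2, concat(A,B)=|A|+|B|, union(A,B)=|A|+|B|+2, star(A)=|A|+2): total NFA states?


Syntax tree has 2 char leaf(s), 0 union(s), 2 star(s)
chars contribute 2×2 = 4; each union adds +2; each star adds +2
Total: 4 + 0 + 4 = 8 states


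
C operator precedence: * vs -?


'*' is multiplicative (level 10); '-' is additive (level 9)
Higher level binds tighter
'*' has higher precedence than '-'


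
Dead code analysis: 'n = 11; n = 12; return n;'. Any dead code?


first assignment to n is overwritten before any read
Dead: 'n = 11'


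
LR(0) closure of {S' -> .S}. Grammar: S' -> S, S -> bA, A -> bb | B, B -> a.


Start: S' -> .S
For each item with dot before a nonterminal B, add B -> .γ for every B-production
Closure: [S' -> .S, S -> .bA]


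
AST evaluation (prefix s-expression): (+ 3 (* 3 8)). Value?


Evaluate inner: (* 3 8) = 24
Evaluate root: (+ 3 24) = 27
Result: 27


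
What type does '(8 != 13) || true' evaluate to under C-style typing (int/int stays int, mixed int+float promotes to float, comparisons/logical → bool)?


Operand types: bool || bool
Rule: logical operators take bool operands and yield bool
Result type: bool


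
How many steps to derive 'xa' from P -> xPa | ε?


Derivation: P => xPa => xa
Steps: 2


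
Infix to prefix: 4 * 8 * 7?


left-to-right (same/higher precedence on left): tree is (* (* 4 8) 7)
Prefix: * * 4 8 7


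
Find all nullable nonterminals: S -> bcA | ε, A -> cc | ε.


A nonterminal is nullable iff some alternative derives ε (directly, or every symbol in it is nullable)
Nullable: {A, S}


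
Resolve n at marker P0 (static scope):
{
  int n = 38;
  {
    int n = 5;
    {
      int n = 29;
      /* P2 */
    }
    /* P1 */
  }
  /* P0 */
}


n declared in the same block as P0
n = 38


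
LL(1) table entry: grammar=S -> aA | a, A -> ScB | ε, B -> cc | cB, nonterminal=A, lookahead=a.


For [A, a]: 'a' ∈ FIRST(ScB)
Entry: A -> ScB


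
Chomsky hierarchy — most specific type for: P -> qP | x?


Right-linear: every RHS is a terminal or a terminal followed by one nonterminal
Classification: Type 3 (Regular)


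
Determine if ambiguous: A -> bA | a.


right-linear, alternatives start with distinct terminals 'b' vs 'a': unique leftmost derivation
Unambiguous


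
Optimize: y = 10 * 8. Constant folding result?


10 * 8 = 80 at compile time
Optimized: y = 80


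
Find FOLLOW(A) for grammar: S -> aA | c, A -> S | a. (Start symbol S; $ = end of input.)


$ ∈ FOLLOW(S). For each A -> αBβ: add FIRST(β)\{ε} to FOLLOW(B); if β nullable, add FOLLOW(A).
FOLLOW(A) = {$}


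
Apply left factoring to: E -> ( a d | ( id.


Common prefix: '('
Factored: E -> ( E', E' -> a d | id


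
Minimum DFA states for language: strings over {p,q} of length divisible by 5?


Track length mod 5: states 0..4, accept at 0
Minimal DFA: 5 states


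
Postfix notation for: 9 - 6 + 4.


Left to right (same or higher precedence on left)
Postfix: 9 6 - 4 +


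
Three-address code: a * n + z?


Break into single-operator statements:
t1 = a * n
t2 = t1 + z


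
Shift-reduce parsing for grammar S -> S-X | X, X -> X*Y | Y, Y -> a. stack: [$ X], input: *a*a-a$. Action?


shift '*' to continue X -> X*Y
Action: shift


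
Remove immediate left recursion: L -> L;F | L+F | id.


Left-recursive alternatives: L;F, L+F; non-recursive: id
Introduce L': L -> idL', L' -> ;FL' | +FL' | ε


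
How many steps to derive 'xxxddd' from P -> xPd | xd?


Derivation: P => xPd => xxPdd => xxxddd
Steps: 3


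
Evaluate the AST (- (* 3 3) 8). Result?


Evaluate inner: (* 3 3) = 9
Evaluate root: (- 9 8) = 1
Result: 1


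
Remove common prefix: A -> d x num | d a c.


Common prefix: 'd'
Factored: A -> d A', A' -> x num | a c


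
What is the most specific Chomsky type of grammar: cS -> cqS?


LHS has context (more than one symbol) and |LHS| ≤ |RHS|
Classification: Type 1 (Context-Sensitive)


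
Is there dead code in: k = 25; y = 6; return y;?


k is assigned but never read
Dead: 'k = 25'


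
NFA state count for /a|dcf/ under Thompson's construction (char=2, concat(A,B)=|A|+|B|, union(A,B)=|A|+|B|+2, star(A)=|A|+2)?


Syntax tree has 4 char leaf(s), 1 union(s), 0 star(s)
chars contribute 4×2 = 8; each union adds +2; each star adds +2
Total: 8 + 2 + 0 = 10 states


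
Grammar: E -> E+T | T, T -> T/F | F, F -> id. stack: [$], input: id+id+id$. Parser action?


no handle on stack; shift 'id'
Action: shift


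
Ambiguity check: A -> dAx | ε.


balanced d^n…x^n: each string has a unique parse
Unambiguous


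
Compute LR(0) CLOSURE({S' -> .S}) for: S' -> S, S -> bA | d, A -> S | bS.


Start: S' -> .S
For each item with dot before a nonterminal B, add B -> .γ for every B-production
Closure: [S' -> .S, S -> .bA, S -> .d]


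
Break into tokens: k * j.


Scan left to right, longest-match per lexeme
Tokens: ID(k), OP(*), ID(j)


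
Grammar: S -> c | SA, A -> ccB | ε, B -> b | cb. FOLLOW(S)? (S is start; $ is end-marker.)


$ ∈ FOLLOW(S). For each A -> αBβ: add FIRST(β)\{ε} to FOLLOW(B); if β nullable, add FOLLOW(A).
FOLLOW(S) = {$, c}


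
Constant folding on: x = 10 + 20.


10 + 20 = 30 at compile time
Optimized: x = 30


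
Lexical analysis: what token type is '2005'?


Pattern: digits only
Type: INTEGER_LITERAL


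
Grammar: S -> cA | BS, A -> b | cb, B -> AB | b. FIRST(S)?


Per alternative of S: FIRST(cA) = {c}; FIRST(BS) = {b, c}
FIRST(S) = {b, c}


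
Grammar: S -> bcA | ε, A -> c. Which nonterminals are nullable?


A nonterminal is nullable iff some alternative derives ε (directly, or every symbol in it is nullable)
Nullable: {S}


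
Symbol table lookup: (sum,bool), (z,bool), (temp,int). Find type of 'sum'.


Lookup 'sum' → type bool


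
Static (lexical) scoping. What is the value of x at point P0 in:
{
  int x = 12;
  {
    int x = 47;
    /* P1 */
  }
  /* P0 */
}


x declared in the same block as P0
x = 12


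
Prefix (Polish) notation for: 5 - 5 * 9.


'*' binds tighter: tree is (- 5 (* 5 9))
Prefix: - 5 * 5 9


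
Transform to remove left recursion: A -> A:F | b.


Left-recursive alternatives: A:F; non-recursive: b
Introduce A': A -> bA', A' -> :FA' | ε


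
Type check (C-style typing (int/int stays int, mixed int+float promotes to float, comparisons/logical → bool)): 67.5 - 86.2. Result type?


Operand types: float - float
Rule: mixed int/float promotes to float; int/int stays int
Result type: float


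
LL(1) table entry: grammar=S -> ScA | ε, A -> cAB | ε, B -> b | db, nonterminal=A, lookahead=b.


For [A, b]: ε is nullable and 'b' ∈ FOLLOW(A)
Entry: A -> ε


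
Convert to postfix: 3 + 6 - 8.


Left to right (same or higher precedence on left)
Postfix: 3 6 + 8 -


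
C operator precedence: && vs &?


'&' is bitwise AND (level 5); '&&' is logical AND (level 2)
Higher level binds tighter
'&' has higher precedence than '&&'


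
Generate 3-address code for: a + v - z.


Break into single-operator statements:
t1 = a + v
t2 = t1 - z


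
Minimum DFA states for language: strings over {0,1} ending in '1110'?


Track the longest suffix of input matching a prefix of '1110': 5 classes (prefixes of length 0..4)
Minimal DFA: 5 states


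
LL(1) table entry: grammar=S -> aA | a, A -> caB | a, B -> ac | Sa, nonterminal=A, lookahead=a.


For [A, a]: 'a' ∈ FIRST(a)
Entry: A -> a


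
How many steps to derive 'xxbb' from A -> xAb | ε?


Derivation: A => xAb => xxAbb => xxbb
Steps: 3


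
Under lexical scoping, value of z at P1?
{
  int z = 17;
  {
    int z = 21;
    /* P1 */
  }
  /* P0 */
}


z declared in the same block as P1
z = 21


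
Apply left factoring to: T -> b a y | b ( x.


Common prefix: 'b'
Factored: T -> b T', T' -> a y | ( x


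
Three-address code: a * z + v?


Break into single-operator statements:
t1 = a * z
t2 = t1 + v


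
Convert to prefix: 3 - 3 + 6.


left-to-right (same/higher precedence on left): tree is (+ (- 3 3) 6)
Prefix: + - 3 3 6


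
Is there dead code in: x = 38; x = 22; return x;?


first assignment to x is overwritten before any read
Dead: 'x = 38'


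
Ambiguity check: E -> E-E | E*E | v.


'v-v*v' has two parse trees (no precedence encoded between - and *)
Ambiguous


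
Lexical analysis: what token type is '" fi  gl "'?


Pattern: double-quoted sequence
Type: STRING_LITERAL


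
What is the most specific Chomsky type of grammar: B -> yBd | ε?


Single nonterminal LHS, but y^n d^n is not regular
Classification: Type 2 (Context-Free)


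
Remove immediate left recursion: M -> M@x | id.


Left-recursive alternatives: M@x; non-recursive: id
Introduce M': M -> idM', M' -> @xM' | ε


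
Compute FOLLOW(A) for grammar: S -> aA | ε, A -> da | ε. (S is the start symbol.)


$ ∈ FOLLOW(S). For each A -> αBβ: add FIRST(β)\{ε} to FOLLOW(B); if β nullable, add FOLLOW(A).
FOLLOW(A) = {$}


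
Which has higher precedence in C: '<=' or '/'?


'/' is multiplicative (level 10); '<=' is relational (level 7)
Higher level binds tighter
'/' has higher precedence than '<='


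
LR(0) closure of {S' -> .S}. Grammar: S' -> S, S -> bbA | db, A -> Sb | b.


Start: S' -> .S
For each item with dot before a nonterminal B, add B -> .γ for every B-production
Closure: [S' -> .S, S -> .bbA, S -> .db]


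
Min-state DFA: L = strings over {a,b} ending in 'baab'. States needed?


Track the longest suffix of input matching a prefix of 'baab': 5 classes (prefixes of length 0..4)
Minimal DFA: 5 states


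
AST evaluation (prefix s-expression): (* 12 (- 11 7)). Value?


Evaluate inner: (- 11 7) = 4
Evaluate root: (* 12 4) = 48
Result: 48


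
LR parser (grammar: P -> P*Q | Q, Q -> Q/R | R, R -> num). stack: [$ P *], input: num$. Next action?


no handle ('P*' is not any RHS); shift 'num'
Action: shift


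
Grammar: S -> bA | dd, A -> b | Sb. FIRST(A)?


Per alternative of A: FIRST(b) = {b}; FIRST(Sb) = {b, d}
FIRST(A) = {b, d}


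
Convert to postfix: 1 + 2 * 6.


* has higher precedence, evaluate 2*6 first
Postfix: 1 2 6 * +


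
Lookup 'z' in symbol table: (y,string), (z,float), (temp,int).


Lookup 'z' → type float


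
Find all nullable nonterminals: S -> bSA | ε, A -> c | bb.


A nonterminal is nullable iff some alternative derives ε (directly, or every symbol in it is nullable)
Nullable: {S}


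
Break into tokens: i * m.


Scan left to right, longest-match per lexeme
Tokens: ID(i), OP(*), ID(m)


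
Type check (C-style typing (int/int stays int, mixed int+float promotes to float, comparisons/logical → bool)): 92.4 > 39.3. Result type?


Operand types: float > float
Rule: comparison yields bool
Result type: bool


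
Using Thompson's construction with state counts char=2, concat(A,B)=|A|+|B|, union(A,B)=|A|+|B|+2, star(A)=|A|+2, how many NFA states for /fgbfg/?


Syntax tree has 5 char leaf(s), 0 union(s), 0 star(s)
chars contribute 5×2 = 10; each union adds +2; each star adds +2
Total: 10 + 0 + 0 = 10 states


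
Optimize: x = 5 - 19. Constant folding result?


5 - 19 = -14 at compile time
Optimized: x = -14


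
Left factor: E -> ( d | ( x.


Common prefix: '('
Factored: E -> ( E', E' -> d | x


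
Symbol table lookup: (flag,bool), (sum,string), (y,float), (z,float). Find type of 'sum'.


Lookup 'sum' → type string


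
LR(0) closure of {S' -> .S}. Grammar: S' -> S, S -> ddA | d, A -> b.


Start: S' -> .S
For each item with dot before a nonterminal B, add B -> .γ for every B-production
Closure: [S' -> .S, S -> .ddA, S -> .d]


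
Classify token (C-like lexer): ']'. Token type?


Pattern: delimiter/punctuation
Type: PUNCTUATION


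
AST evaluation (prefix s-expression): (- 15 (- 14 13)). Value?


Evaluate inner: (- 14 13) = 1
Evaluate root: (- 15 1) = 14
Result: 14


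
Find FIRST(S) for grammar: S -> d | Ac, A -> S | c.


Per alternative of S: FIRST(d) = {d}; FIRST(Ac) = {c, d}
FIRST(S) = {c, d}


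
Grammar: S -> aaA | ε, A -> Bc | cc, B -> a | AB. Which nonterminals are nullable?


A nonterminal is nullable iff some alternative derives ε (directly, or every symbol in it is nullable)
Nullable: {S}


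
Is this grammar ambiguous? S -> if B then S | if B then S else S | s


dangling else: 'if B then if B then s else s' parses two ways
Ambiguous


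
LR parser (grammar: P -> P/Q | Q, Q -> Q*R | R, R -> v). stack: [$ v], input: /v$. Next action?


'v' on top is the handle for R -> v
Action: reduce (R -> v)


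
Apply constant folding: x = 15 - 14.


15 - 14 = 1 at compile time
Optimized: x = 1


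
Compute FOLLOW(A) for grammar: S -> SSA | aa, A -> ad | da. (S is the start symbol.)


$ ∈ FOLLOW(S). For each A -> αBβ: add FIRST(β)\{ε} to FOLLOW(B); if β nullable, add FOLLOW(A).
FOLLOW(A) = {$, a, d}


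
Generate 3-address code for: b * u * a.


Break into single-operator statements:
t1 = b * u
t2 = t1 * a


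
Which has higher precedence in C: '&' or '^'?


'&' is bitwise AND (level 5); '^' is bitwise XOR (level 4)
Higher level binds tighter
'&' has higher precedence than '^'


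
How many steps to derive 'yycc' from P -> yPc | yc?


Derivation: P => yPc => yycc
Steps: 2


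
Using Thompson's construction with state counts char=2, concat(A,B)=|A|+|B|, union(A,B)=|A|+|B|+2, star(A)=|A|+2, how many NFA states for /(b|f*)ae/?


Syntax tree has 4 char leaf(s), 1 union(s), 1 star(s)
chars contribute 4×2 = 8; each union adds +2; each star adds +2
Total: 8 + 2 + 2 = 12 states


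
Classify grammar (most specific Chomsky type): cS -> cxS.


LHS has context (more than one symbol) and |LHS| ≤ |RHS|
Classification: Type 1 (Context-Sensitive)


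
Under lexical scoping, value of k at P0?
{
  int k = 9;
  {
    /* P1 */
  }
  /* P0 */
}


k declared in the same block as P0
k = 9


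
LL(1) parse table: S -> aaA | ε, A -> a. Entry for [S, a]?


For [S, a]: 'a' ∈ FIRST(aaA)
Entry: S -> aaA


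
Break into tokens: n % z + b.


Scan left to right, longest-match per lexeme
Tokens: ID(n), OP(%), ID(z), OP(+), ID(b)


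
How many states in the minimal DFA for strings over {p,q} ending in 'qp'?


Track the longest suffix of input matching a prefix of 'qp': 3 classes (prefixes of length 0..2)
Minimal DFA: 3 states


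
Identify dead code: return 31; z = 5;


statement follows a return and is unreachable
Dead: 'z = 5'


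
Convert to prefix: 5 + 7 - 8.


left-to-right (same/higher precedence on left): tree is (- (+ 5 7) 8)
Prefix: - + 5 7 8


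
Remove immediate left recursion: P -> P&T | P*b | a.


Left-recursive alternatives: P&T, P*b; non-recursive: a
Introduce P': P -> aP', P' -> &TP' | *bP' | ε


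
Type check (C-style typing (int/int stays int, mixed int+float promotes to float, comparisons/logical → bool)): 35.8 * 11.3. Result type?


Operand types: float * float
Rule: mixed int/float promotes to float; int/int stays int
Result type: float


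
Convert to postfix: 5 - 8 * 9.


* has higher precedence, evaluate 8*9 first
Postfix: 5 8 9 * -


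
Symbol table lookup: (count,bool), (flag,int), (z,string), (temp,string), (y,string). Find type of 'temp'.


Lookup 'temp' → type string


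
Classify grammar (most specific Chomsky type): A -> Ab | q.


Left-linear: every RHS is a terminal or one nonterminal followed by a terminal
Classification: Type 3 (Regular)


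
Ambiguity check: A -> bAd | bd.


balanced b^n…d^n: each string has a unique parse
Unambiguous


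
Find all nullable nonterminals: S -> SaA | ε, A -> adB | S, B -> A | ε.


A nonterminal is nullable iff some alternative derives ε (directly, or every symbol in it is nullable)
Nullable: {A, B, S}


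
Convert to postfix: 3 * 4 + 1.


Left to right (same or higher precedence on left)
Postfix: 3 4 * 1 +


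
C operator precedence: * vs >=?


'*' is multiplicative (level 10); '>=' is relational (level 7)
Higher level binds tighter
'*' has higher precedence than '>='


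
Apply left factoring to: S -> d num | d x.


Common prefix: 'd'
Factored: S -> d S', S' -> num | x


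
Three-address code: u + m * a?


Break into single-operator statements:
t1 = m * a
t2 = u + t1


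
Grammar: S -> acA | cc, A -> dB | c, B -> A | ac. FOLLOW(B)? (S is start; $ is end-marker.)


$ ∈ FOLLOW(S). For each A -> αBβ: add FIRST(β)\{ε} to FOLLOW(B); if β nullable, add FOLLOW(A).
FOLLOW(B) = {$}


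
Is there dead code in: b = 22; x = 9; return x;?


b is assigned but never read
Dead: 'b = 22'


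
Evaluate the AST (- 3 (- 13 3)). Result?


Evaluate inner: (- 13 3) = 10
Evaluate root: (- 3 10) = -7
Result: -7


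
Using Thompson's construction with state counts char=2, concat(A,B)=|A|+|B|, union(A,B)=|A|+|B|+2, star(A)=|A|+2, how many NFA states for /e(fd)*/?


Syntax tree has 3 char leaf(s), 0 union(s), 1 star(s)
chars contribute 3×2 = 6; each union adds +2; each star adds +2
Total: 6 + 0 + 2 = 8 states


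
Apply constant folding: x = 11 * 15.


11 * 15 = 165 at compile time
Optimized: x = 165


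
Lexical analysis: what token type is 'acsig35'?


Pattern: letter/underscore followed by alphanumerics, not a keyword
Type: IDENTIFIER


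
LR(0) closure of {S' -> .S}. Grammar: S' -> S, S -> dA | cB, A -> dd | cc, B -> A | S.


Start: S' -> .S
For each item with dot before a nonterminal B, add B -> .γ for every B-production
Closure: [S' -> .S, S -> .dA, S -> .cB]


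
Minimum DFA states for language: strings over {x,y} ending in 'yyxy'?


Track the longest suffix of input matching a prefix of 'yyxy': 5 classes (prefixes of length 0..4)
Minimal DFA: 5 states


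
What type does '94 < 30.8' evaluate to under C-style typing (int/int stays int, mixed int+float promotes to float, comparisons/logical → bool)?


Operand types: int < float
Rule: comparison yields bool
Result type: bool


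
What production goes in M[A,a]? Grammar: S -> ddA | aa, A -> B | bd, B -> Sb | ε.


For [A, a]: 'a' ∈ FIRST(B)
Entry: A -> B


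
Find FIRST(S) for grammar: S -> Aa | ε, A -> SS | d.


Per alternative of S: FIRST(Aa) = {a, d}; FIRST(ε) = {ε}
FIRST(S) = {a, d, ε}


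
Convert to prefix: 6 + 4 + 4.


left-to-right (same/higher precedence on left): tree is (+ (+ 6 4) 4)
Prefix: + + 6 4 4


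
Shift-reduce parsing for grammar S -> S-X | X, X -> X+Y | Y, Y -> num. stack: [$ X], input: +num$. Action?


shift '+' to continue X -> X+Y
Action: shift


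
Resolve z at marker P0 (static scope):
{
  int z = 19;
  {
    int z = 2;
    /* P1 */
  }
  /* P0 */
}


z declared in the same block as P0
z = 19


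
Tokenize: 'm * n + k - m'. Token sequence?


Scan left to right, longest-match per lexeme
Tokens: ID(m), OP(*), ID(n), OP(+), ID(k), OP(-), ID(m)


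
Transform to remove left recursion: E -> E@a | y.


Left-recursive alternatives: E@a; non-recursive: y
Introduce E': E -> yE', E' -> @aE' | ε


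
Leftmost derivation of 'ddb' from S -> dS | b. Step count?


Derivation: S => dS => ddS => ddb
Steps: 3


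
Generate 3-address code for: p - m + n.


Break into single-operator statements:
t1 = p - m
t2 = t1 + n


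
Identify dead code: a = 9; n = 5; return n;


a is assigned but never read
Dead: 'a = 9'


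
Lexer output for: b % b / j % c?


Scan left to right, longest-match per lexeme
Tokens: ID(b), OP(%), ID(b), OP(/), ID(j), OP(%), ID(c)


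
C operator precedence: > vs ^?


'>' is relational (level 7); '^' is bitwise XOR (level 4)
Higher level binds tighter
'>' has higher precedence than '^'


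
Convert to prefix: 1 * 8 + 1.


left-to-right (same/higher precedence on left): tree is (+ (* 1 8) 1)
Prefix: + * 1 8 1


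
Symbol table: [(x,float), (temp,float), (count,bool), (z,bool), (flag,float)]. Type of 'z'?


Lookup 'z' → type bool


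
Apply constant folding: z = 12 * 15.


12 * 15 = 180 at compile time
Optimized: z = 180


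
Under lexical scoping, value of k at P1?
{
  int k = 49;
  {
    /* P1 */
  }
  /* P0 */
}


P1's block does not declare k; resolves to the enclosing declaration at depth 0
k = 49


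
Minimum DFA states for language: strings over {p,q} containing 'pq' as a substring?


KMP-style automaton: 2 progress states + 1 absorbing accept = 3
Minimal DFA: 3 states


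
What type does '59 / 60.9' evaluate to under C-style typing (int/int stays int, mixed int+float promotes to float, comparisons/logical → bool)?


Operand types: int / float
Rule: mixed int/float promotes to float; int/int stays int
Result type: float


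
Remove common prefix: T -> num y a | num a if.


Common prefix: 'num'
Factored: T -> num T', T' -> y a | a if


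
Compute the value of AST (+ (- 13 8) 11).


Evaluate inner: (- 13 8) = 5
Evaluate root: (+ 5 11) = 16
Result: 16


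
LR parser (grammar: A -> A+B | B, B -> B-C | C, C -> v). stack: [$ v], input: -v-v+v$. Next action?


'v' on top is the handle for C -> v
Action: reduce (C -> v)


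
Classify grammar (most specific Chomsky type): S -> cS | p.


Right-linear: every RHS is a terminal or a terminal followed by one nonterminal
Classification: Type 3 (Regular)


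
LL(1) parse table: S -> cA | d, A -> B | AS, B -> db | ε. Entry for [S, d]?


For [S, d]: 'd' ∈ FIRST(d)
Entry: S -> d


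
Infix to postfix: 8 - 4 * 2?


* has higher precedence, evaluate 4*2 first
Postfix: 8 4 2 * -


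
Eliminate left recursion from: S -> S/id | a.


Left-recursive alternatives: S/id; non-recursive: a
Introduce S': S -> aS', S' -> /idS' | ε


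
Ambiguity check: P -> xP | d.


right-linear, alternatives start with distinct terminals 'x' vs 'd': unique leftmost derivation
Unambiguous


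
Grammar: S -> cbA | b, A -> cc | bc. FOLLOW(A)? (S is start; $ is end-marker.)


$ ∈ FOLLOW(S). For each A -> αBβ: add FIRST(β)\{ε} to FOLLOW(B); if β nullable, add FOLLOW(A).
FOLLOW(A) = {$}


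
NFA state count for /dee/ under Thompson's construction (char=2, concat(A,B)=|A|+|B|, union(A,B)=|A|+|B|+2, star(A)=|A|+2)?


Syntax tree has 3 char leaf(s), 0 union(s), 0 star(s)
chars contribute 3×2 = 6; each union adds +2; each star adds +2
Total: 6 + 0 + 0 = 6 states


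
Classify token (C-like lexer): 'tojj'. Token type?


Pattern: letter/underscore followed by alphanumerics, not a keyword
Type: IDENTIFIER


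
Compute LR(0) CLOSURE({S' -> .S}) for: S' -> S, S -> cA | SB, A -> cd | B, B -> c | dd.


Start: S' -> .S
For each item with dot before a nonterminal B, add B -> .γ for every B-production
Closure: [S' -> .S, S -> .cA, S -> .SB]


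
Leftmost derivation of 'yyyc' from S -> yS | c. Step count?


Derivation: S => yS => yyS => yyyS => yyyc
Steps: 4


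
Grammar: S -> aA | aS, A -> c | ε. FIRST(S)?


Per alternative of S: FIRST(aA) = {a}; FIRST(aS) = {a}
FIRST(S) = {a}


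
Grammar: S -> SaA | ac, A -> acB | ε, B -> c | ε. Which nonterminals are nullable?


A nonterminal is nullable iff some alternative derives ε (directly, or every symbol in it is nullable)
Nullable: {A, B}


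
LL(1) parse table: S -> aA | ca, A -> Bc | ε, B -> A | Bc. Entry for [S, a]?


For [S, a]: 'a' ∈ FIRST(aA)
Entry: S -> aA


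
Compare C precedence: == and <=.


'<=' is relational (level 7); '==' is equality (level 6)
Higher level binds tighter
'<=' has higher precedence than '=='


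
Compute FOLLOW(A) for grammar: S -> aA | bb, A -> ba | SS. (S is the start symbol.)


$ ∈ FOLLOW(S). For each A -> αBβ: add FIRST(β)\{ε} to FOLLOW(B); if β nullable, add FOLLOW(A).
FOLLOW(A) = {$, a, b}


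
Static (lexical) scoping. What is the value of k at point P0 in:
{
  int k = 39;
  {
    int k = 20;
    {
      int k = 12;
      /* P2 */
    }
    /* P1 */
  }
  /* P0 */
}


k declared in the same block as P0
k = 39


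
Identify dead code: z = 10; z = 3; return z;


first assignment to z is overwritten before any read
Dead: 'z = 10'


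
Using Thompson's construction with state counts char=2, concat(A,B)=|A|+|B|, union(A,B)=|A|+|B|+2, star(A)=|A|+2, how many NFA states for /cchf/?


Syntax tree has 4 char leaf(s), 0 union(s), 0 star(s)
chars contribute 4×2 = 8; each union adds +2; each star adds +2
Total: 8 + 0 + 0 = 8 states


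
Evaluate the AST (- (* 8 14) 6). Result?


Evaluate inner: (* 8 14) = 112
Evaluate root: (- 112 6) = 106
Result: 106


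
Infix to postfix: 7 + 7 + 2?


Left to right (same or higher precedence on left)
Postfix: 7 7 + 2 +


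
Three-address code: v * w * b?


Break into single-operator statements:
t1 = v * w
t2 = t1 * b


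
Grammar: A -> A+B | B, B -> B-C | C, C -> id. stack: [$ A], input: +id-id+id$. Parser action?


shift '+' to continue A -> A+B
Action: shift


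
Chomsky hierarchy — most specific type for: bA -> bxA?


LHS has context (more than one symbol) and |LHS| ≤ |RHS|
Classification: Type 1 (Context-Sensitive)


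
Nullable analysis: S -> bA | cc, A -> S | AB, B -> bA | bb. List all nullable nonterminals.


A nonterminal is nullable iff some alternative derives ε (directly, or every symbol in it is nullable)
Nullable: {}


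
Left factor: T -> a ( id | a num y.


Common prefix: 'a'
Factored: T -> a T', T' -> ( id | num y


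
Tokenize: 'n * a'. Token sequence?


Scan left to right, longest-match per lexeme
Tokens: ID(n), OP(*), ID(a)


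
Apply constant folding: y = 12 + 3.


12 + 3 = 15 at compile time
Optimized: y = 15


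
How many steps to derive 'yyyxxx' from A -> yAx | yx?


Derivation: A => yAx => yyAxx => yyyxxx
Steps: 3


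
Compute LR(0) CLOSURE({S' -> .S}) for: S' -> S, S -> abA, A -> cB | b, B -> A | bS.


Start: S' -> .S
For each item with dot before a nonterminal B, add B -> .γ for every B-production
Closure: [S' -> .S, S -> .abA]


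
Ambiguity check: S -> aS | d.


right-linear, alternatives start with distinct terminals 'a' vs 'd': unique leftmost derivation
Unambiguous


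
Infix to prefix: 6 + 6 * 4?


'*' binds tighter: tree is (+ 6 (* 6 4))
Prefix: + 6 * 6 4


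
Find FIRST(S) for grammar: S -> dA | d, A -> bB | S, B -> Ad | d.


Per alternative of S: FIRST(dA) = {d}; FIRST(d) = {d}
FIRST(S) = {d}


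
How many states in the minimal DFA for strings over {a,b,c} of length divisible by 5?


Track length mod 5: states 0..4, accept at 0
Minimal DFA: 5 states


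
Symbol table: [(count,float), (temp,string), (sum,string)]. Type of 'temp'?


Lookup 'temp' → type string


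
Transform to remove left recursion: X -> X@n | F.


Left-recursive alternatives: X@n; non-recursive: F
Introduce X': X -> FX', X' -> @nX' | ε


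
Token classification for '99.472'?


Pattern: digits with a decimal point
Type: FLOAT_LITERAL


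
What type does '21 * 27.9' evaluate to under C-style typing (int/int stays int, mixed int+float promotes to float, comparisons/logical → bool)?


Operand types: int * float
Rule: mixed int/float promotes to float; int/int stays int
Result type: float


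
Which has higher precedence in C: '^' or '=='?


'==' is equality (level 6); '^' is bitwise XOR (level 4)
Higher level binds tighter
'==' has higher precedence than '^'


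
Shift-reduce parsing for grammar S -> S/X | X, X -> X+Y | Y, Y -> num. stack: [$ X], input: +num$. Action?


shift '+' to continue X -> X+Y
Action: shift


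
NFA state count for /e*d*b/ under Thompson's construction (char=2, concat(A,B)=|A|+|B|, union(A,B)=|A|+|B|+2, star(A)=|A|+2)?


Syntax tree has 3 char leaf(s), 0 union(s), 2 star(s)
chars contribute 3×2 = 6; each union adds +2; each star adds +2
Total: 6 + 0 + 4 = 10 states


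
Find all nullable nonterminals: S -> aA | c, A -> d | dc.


A nonterminal is nullable iff some alternative derives ε (directly, or every symbol in it is nullable)
Nullable: {}


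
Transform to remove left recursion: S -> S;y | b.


Left-recursive alternatives: S;y; non-recursive: b
Introduce S': S -> bS', S' -> ;yS' | ε


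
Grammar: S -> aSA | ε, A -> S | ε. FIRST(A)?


Per alternative of A: FIRST(S) = {a, ε}; FIRST(ε) = {ε}
FIRST(A) = {a, ε}


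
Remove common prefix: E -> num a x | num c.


Common prefix: 'num'
Factored: E -> num E', E' -> a x | c


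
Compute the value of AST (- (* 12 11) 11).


Evaluate inner: (* 12 11) = 132
Evaluate root: (- 132 11) = 121
Result: 121


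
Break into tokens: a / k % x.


Scan left to right, longest-match per lexeme
Tokens: ID(a), OP(/), ID(k), OP(%), ID(x)


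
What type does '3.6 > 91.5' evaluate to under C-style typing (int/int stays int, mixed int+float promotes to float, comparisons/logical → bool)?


Operand types: float > float
Rule: comparison yields bool
Result type: bool


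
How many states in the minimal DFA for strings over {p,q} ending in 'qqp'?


Track the longest suffix of input matching a prefix of 'qqp': 4 classes (prefixes of length 0..3)
Minimal DFA: 4 states


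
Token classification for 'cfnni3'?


Pattern: letter/underscore followed by alphanumerics, not a keyword
Type: IDENTIFIER


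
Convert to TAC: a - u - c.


Break into single-operator statements:
t1 = a - u
t2 = t1 - c


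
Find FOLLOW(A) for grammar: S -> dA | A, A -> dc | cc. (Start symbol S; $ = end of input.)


$ ∈ FOLLOW(S). For each A -> αBβ: add FIRST(β)\{ε} to FOLLOW(B); if β nullable, add FOLLOW(A).
FOLLOW(A) = {$}


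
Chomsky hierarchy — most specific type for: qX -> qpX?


LHS has context (more than one symbol) and |LHS| ≤ |RHS|
Classification: Type 1 (Context-Sensitive)


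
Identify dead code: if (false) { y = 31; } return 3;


condition is constant false, so the whole block is unreachable
Dead: 'if (false) { y = 31; }'


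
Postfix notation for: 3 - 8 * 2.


* has higher precedence, evaluate 8*2 first
Postfix: 3 8 2 * -


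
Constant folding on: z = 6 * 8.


6 * 8 = 48 at compile time
Optimized: z = 48


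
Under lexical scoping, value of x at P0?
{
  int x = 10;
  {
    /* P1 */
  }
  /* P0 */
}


x declared in the same block as P0
x = 10


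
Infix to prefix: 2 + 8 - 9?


left-to-right (same/higher precedence on left): tree is (- (+ 2 8) 9)
Prefix: - + 2 8 9


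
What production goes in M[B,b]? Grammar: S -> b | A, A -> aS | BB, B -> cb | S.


For [B, b]: 'b' ∈ FIRST(S)
Entry: B -> S


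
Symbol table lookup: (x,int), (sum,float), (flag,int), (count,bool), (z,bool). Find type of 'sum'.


Lookup 'sum' → type float


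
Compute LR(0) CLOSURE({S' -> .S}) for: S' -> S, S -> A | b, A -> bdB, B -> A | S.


Start: S' -> .S
For each item with dot before a nonterminal B, add B -> .γ for every B-production
Closure: [S' -> .S, S -> .A, S -> .b, A -> .bdB]
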